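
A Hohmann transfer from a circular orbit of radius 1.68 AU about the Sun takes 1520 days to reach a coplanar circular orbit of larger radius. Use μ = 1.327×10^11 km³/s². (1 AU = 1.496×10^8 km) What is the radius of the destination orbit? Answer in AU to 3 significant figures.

In km: r₁ = 1.68 × 1.496×10^8 = 2.51328×10^8 km.
Transfer time t = 1520 days = 1.31328×10^8 s, and t = π√(a_t³/μ).
So a_t = (μ t²/π²)^(1/3) = (1.327×10^11 × (1.31328×10^8)² / π²)^(1/3) = 6.1437×10^8 km.
Since a_t = (r₁ + r₂)/2, r₂ = 2a_t − r₁ = 2×6.1437×10^8 − 2.51328×10^8 = 9.77412×10^8 km.
In AU: r₂ = 9.77412×10^8 / 1.496×10^8 = 6.53 AU.

r₂ = 6.53 AU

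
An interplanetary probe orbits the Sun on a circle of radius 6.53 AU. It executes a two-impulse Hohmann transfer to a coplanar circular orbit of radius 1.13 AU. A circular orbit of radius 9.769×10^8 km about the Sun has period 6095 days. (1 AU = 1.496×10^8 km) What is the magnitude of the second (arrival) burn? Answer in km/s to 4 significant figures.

From Kepler's third law T² = 4π²r³/μ at r = 9.769×10^8 km, T = 6095 days = 6095 × 86400 s = 5.26608×10^8 s: μ = 4π²r³/T² = 1.32720×10^11 km³/s².
In km: r₁ = 6.53 × 1.496×10^8 = 9.76888×10^8 km; r₂ = 1.13 × 1.496×10^8 = 1.69048×10^8 km.
The Hohmann ellipse has a_t = (r₁ + r₂)/2 = 5.72968×10^8 km.
Circular speed at r = 1.69048×10^8 km: v_c = √(μ/r) = 28.0196 km/s.
Transfer-orbit speed at the same r (vis-viva, a = a_t): v_t = √[μ(2/r − 1/a_t)] = 36.5864 km/s.
Δv₂ = |v_t − v_c| = |36.5864 − 28.0196| = 8.567 km/s.

Δv₂ = 8.567 km/s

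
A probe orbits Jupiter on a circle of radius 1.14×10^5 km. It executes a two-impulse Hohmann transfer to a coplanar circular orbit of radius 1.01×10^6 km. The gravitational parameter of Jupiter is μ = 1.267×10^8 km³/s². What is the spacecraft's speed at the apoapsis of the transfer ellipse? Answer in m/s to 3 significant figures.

v = 5040 m/s

The Hohmann ellipse has a_t = (r₁ + r₂)/2 = 5.620×10^5 km.
The apoapsis of the transfer ellipse is at r = 1.010×10^6 km.
Vis-viva: v = √[μ(2/r − 1/a_t)] = √[1.267×10^8 × (2/1.010×10^6 − 1/5.620×10^5)] = 5.044 km/s.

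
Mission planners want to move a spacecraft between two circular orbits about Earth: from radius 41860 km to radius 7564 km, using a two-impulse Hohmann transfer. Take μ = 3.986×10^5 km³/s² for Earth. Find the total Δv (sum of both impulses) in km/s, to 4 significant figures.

Δv = 3.567 km/s

Semi-major axis of the transfer orbit: a_t = (41860 + 7564)/2 = 24712 km.
Circular speed at r₁: v₁ = √(μ/r₁) = √(3.986×10^5/41860) = 3.0858 km/s.
On the transfer ellipse at r₁, vis-viva equation gives v_a = √[μ(2/r₁ − 1/a_t)] = 1.7072 km/s.
First burn Δv₁ = |v_a − v₁| = 1.3786 km/s.
At r₂, v₂ = √(μ/r₂) = 7.2593 km/s.
Transfer-orbit speed at r₂: v_p = √[μ(2/r₂ − 1/a_t)] = 9.4480 km/s.
Second burn Δv₂ = |v₂ − v_p| = 2.1887 km/s.
Δv = Δv₁ + Δv₂ = 1.3786 + 2.1887 = 3.567 km/s.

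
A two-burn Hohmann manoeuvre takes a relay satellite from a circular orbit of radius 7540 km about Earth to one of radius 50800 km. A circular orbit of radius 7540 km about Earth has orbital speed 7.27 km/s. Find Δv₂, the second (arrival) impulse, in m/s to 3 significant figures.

Δv₂ = 1380 m/s

From the circular-orbit relation v² = μ/r at r = 7540 km: μ = v²r = (7.27)² × 7540 = 3.98511×10^5 km³/s².
Transfer-ellipse semi-major axis a_t = (r₁ + r₂)/2 = (7540 + 50800)/2 = 29170 km.
On the circular orbit at r = 50800 km, v_c = √(μ/r) = 2.801 km/s.
Transfer-orbit speed at the same r (vis-viva, a = a_t): v_t = √[μ(2/r − 1/a_t)] = 1.424 km/s.
Δv₂ = |v_t − v_c| = |1.424 − 2.801| = 1.377 km/s.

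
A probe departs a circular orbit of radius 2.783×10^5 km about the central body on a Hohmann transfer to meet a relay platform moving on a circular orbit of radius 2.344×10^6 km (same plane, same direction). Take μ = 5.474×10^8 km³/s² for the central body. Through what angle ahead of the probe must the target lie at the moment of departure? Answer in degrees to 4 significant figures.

φ = 104.7°

Semi-major axis of the transfer orbit: a_t = (2.783×10^5 + 2.344×10^6)/2 = 1.31115×10^6 km.
Transfer time t = π√(a_t³/μ) = 2.0159×10^5 s.
Target angular speed ω₂ = √(μ/r₂³) = 6.5195×10^-6 rad/s.
Angle swept by the target during transfer: ω₂·t = 1.3143 rad = 75.30°.
The probe traverses 180° on the transfer ellipse, so the target must lead by 180° − 75.30° = 104.7°.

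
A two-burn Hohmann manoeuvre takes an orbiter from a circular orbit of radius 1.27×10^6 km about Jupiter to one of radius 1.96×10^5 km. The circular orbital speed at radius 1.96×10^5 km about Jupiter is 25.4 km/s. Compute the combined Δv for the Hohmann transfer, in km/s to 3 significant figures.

From the circular-orbit relation v² = μ/r at r = 1.96×10^5 km: μ = v²r = (25.4)² × 1.96×10^5 = 1.26451×10^8 km³/s².
The Hohmann ellipse has a_t = (r₁ + r₂)/2 = 7.330×10^5 km.
At r₁ the circular-orbit speed is v₁ = √(μ/r₁) = 9.9784 km/s.
Transfer-orbit speed at r₁ (v² = μ(2/r − 1/a)): v_a = √[μ(2/r₁ − 1/a_t)] = 5.1598 km/s.
First burn Δv₁ = |v_a − v₁| = 4.819 km/s.
Circular speed at r₂: v₂ = √(μ/r₂) = 25.400 km/s.
Transfer-orbit speed at r₂: v_p = √[μ(2/r₂ − 1/a_t)] = 33.434 km/s.
Second burn Δv₂ = |v₂ − v_p| = 8.034 km/s.
Δv = Δv₁ + Δv₂ = 4.819 + 8.034 = 12.85 km/s.

Δv = 12.9 km/s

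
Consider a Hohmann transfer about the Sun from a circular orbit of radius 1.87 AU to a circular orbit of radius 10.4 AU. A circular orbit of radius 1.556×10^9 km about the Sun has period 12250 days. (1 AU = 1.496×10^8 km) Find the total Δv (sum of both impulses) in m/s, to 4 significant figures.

From Kepler's third law T² = 4π²r³/μ at r = 1.556×10^9 km, T = 12250 days = 12250 × 86400 s = 1.0584×10^9 s: μ = 4π²r³/T² = 1.32767×10^11 km³/s².
In km: r₁ = 1.87 × 1.496×10^8 = 2.79752×10^8 km; r₂ = 10.4 × 1.496×10^8 = 1.55584×10^9 km.
Transfer-ellipse semi-major axis a_t = (r₁ + r₂)/2 = (2.79752×10^8 + 1.55584×10^9)/2 = 9.17796×10^8 km.
Circular speed at r₁: v₁ = √(μ/r₁) = √(1.32767×10^11/2.79752×10^8) = 21.785 km/s.
Transfer-orbit speed at r₁ (vis-viva equation): v_p = √[μ(2/r₁ − 1/a_t)] = 28.364 km/s.
First burn Δv₁ = |v_p − v₁| = 6.579 km/s.
Circular speed at r₂: v₂ = √(μ/r₂) = 9.238 km/s.
Transfer-orbit speed at r₂: v_a = √[μ(2/r₂ − 1/a_t)] = 5.100 km/s.
Second burn Δv₂ = |v₂ − v_a| = 4.138 km/s.
Δv = Δv₁ + Δv₂ = 6.579 + 4.138 = 10.72 km/s.

Δv = 10720 m/s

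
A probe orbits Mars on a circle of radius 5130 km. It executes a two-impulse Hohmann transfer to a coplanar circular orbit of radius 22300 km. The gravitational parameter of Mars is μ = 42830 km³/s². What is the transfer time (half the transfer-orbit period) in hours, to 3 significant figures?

The Hohmann ellipse has a_t = (r₁ + r₂)/2 = 13715 km.
By Kepler's third law the transfer-orbit period is T = 2π√(a_t³/μ), so t = T/2 = 24380 s.
Converting: 24380 s ÷ 3600 s/hour = 6.77 hours.

t = 6.77 hours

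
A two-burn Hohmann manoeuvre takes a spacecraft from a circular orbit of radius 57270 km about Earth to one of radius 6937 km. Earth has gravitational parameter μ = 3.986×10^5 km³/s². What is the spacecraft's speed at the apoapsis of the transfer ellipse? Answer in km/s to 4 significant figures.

Transfer-ellipse semi-major axis a_t = (r₁ + r₂)/2 = (57270 + 6937)/2 = 32103.5 km.
The apoapsis of the transfer ellipse is at r = 57270 km.
From the vis-viva equation, v = √[μ(2/r − 1/a_t)] = 1.226 km/s.

v = 1.226 km/s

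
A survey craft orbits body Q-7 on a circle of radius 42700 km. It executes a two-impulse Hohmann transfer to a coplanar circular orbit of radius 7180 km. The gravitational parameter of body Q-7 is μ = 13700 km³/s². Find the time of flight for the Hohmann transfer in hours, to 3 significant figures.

The Hohmann ellipse has a_t = (r₁ + r₂)/2 = 24940 km.
Transfer time t = π√(a_t³/μ) = π√((24940)³ / 13700) = 1.057×10^5 s.
Converting: 1.057×10^5 s ÷ 3600 s/hour = 29.4 hours.

t = 29.4 hours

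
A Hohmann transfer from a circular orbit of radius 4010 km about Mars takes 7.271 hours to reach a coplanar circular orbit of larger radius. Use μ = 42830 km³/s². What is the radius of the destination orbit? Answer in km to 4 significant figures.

r₂ = 24750 km

Transfer time t = 7.271 hours = 26175.6 s, and t = π√(a_t³/μ).
So a_t = (μ t²/π²)^(1/3) = (42830 × (26175.6)² / π²)^(1/3) = 14380 km.
Since a_t = (r₁ + r₂)/2, r₂ = 2a_t − r₁ = 2×14380 − 4010 = 24750 km.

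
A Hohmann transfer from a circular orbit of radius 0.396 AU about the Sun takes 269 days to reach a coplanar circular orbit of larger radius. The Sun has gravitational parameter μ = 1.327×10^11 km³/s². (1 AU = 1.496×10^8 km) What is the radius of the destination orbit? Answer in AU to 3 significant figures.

In km: r₁ = 0.396 × 1.496×10^8 = 5.92416×10^7 km.
Transfer time t = 269 days = 2.32416×10^7 s, and t = π√(a_t³/μ).
So a_t = (μ t²/π²)^(1/3) = (1.327×10^11 × (2.32416×10^7)² / π²)^(1/3) = 1.9366×10^8 km.
Since a_t = (r₁ + r₂)/2, r₂ = 2a_t − r₁ = 2×1.9366×10^8 − 5.92416×10^7 = 3.280784×10^8 km.
In AU: r₂ = 3.280784×10^8 / 1.496×10^8 = 2.19 AU.

r₂ = 2.19 AU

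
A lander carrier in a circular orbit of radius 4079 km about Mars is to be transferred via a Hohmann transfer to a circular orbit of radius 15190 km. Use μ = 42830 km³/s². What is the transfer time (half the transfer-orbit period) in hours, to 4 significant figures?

Semi-major axis of the transfer orbit: a_t = (4079 + 15190)/2 = 9634.5 km.
By Kepler's third law the transfer-orbit period is T = 2π√(a_t³/μ), so t = T/2 = 14356 s.
Converting: 14356 s ÷ 3600 s/hour = 3.988 hours.

t = 3.988 hours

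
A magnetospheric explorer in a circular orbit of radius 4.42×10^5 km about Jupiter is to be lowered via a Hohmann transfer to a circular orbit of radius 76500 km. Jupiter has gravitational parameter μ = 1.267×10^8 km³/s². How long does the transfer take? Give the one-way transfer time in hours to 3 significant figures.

t = 10.2 hours

Transfer-ellipse semi-major axis a_t = (r₁ + r₂)/2 = (4.420×10^5 + 76500)/2 = 2.5925×10^5 km.
By Kepler's third law the transfer-orbit period is T = 2π√(a_t³/μ), so t = T/2 = 36840 s.
Converting: 36840 s ÷ 3600 s/hour = 10.2 hours.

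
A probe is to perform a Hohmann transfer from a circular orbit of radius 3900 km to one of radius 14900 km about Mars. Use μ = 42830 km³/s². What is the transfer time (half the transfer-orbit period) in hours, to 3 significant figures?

Semi-major axis of the transfer orbit: a_t = (3900 + 14900)/2 = 9400 km.
Half the transfer-orbit period gives t = π√(a_t³/μ) = 13830 s.
Converting: 13830 s ÷ 3600 s/hour = 3.84 hours.

t = 3.84 hours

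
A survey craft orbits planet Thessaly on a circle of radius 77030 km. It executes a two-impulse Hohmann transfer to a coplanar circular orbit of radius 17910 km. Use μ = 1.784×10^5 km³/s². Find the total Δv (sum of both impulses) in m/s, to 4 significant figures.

Δv = 1451 m/s

Transfer-ellipse semi-major axis a_t = (r₁ + r₂)/2 = (77030 + 17910)/2 = 47470 km.
Circular speed at r₁: v₁ = √(μ/r₁) = √(1.784×10^5/77030) = 1.52183 km/s.
On the transfer ellipse at r₁, vis-viva equation gives v_a = √[μ(2/r₁ − 1/a_t)] = 0.934772 km/s.
First burn Δv₁ = |v_a − v₁| = 0.5871 km/s.
At r₂, v₂ = √(μ/r₂) = 3.1561 km/s.
Transfer-orbit speed at r₂: v_p = √[μ(2/r₂ − 1/a_t)] = 4.0204 km/s.
Second burn Δv₂ = |v₂ − v_p| = 0.8643 km/s.
Total Δv = Δv₁ + Δv₂ = 1.451 km/s.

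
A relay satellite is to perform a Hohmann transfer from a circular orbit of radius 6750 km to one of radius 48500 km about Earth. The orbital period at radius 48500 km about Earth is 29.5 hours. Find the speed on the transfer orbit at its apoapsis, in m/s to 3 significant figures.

From Kepler's third law T² = 4π²r³/μ at r = 48500 km, T = 29.5 hours = 29.5 × 3600 s = 1.062×10^5 s: μ = 4π²r³/T² = 3.99334×10^5 km³/s².
The Hohmann ellipse has a_t = (r₁ + r₂)/2 = 27625 km.
The apoapsis of the transfer ellipse is at r = 48500 km.
From the vis-viva equation, v = √[μ(2/r − 1/a_t)] = 1.418 km/s.

v = 1420 m/s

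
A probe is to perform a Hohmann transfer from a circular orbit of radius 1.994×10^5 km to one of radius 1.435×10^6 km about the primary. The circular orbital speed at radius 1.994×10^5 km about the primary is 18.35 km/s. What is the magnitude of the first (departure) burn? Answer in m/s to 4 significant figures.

Δv₁ = 5966 m/s

From the circular-orbit relation v² = μ/r at r = 1.994×10^5 km: μ = v²r = (18.35)² × 1.994×10^5 = 6.71425×10^7 km³/s².
The Hohmann ellipse has a_t = (r₁ + r₂)/2 = 8.172×10^5 km.
Circular speed at r = 1.994×10^5 km: v_c = √(μ/r) = 18.350 km/s.
Vis-viva on the transfer ellipse at r = 1.994×10^5 km gives v_t = √[μ(2/r − 1/a_t)] = 24.316 km/s.
Δv₁ = |v_t − v_c| = |24.316 − 18.350| = 5.966 km/s.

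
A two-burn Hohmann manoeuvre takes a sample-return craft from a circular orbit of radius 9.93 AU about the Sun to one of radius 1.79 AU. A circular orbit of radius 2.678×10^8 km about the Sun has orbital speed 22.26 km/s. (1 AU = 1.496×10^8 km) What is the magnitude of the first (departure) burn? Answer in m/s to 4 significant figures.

Δv₁ = 4228 m/s

From the circular-orbit relation v² = μ/r at r = 2.678×10^8 km: μ = v²r = (22.26)² × 2.678×10^8 = 1.32697×10^11 km³/s².
In km: r₁ = 9.93 × 1.496×10^8 = 1.485528×10^9 km; r₂ = 1.79 × 1.496×10^8 = 2.67784×10^8 km.
The Hohmann ellipse has a_t = (r₁ + r₂)/2 = 8.76656×10^8 km.
On the circular orbit at r = 1.485528×10^9 km, v_c = √(μ/r) = 9.4513 km/s.
Vis-viva on the transfer ellipse at r = 1.485528×10^9 km gives v_t = √[μ(2/r − 1/a_t)] = 5.2236 km/s.
Δv₁ = |v_t − v_c| = |5.2236 − 9.4513| = 4.228 km/s.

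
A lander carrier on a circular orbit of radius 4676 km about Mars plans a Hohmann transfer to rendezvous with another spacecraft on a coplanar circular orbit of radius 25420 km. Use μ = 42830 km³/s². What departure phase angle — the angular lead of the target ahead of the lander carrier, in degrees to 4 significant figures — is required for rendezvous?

φ = 98.02°

Transfer-ellipse semi-major axis a_t = (r₁ + r₂)/2 = (4676 + 25420)/2 = 15048 km.
The half-period of the transfer ellipse is t = π√(a_t³/μ) = 28022 s.
Target angular speed ω₂ = √(μ/r₂³) = 5.1064×10^-5 rad/s.
Angle swept by the target during transfer: ω₂·t = 1.4309 rad = 81.98°.
The lander carrier traverses 180° on the transfer ellipse, so the target must lead by 180° − 81.98° = 98.02°.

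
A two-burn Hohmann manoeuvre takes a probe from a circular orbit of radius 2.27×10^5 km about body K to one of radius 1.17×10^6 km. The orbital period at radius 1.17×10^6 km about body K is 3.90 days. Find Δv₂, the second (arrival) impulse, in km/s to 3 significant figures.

From Kepler's third law T² = 4π²r³/μ at r = 1.17×10^6 km, T = 3.90 days = 3.90 × 86400 s = 3.3696×10^5 s: μ = 4π²r³/T² = 5.56879×10^8 km³/s².
Semi-major axis of the transfer orbit: a_t = (2.270×10^5 + 1.170×10^6)/2 = 6.985×10^5 km.
Circular speed at r = 1.170×10^6 km: v_c = √(μ/r) = 21.82 km/s.
Transfer-orbit speed at the same r (vis-viva, a = a_t): v_t = √[μ(2/r − 1/a_t)] = 12.44 km/s.
Δv₂ = |v_t − v_c| = |12.44 − 21.82| = 9.380 km/s.

Δv₂ = 9.38 km/s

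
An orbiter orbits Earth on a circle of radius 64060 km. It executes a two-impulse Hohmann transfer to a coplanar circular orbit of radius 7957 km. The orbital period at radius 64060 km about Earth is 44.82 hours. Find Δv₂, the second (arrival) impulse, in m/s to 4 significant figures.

From Kepler's third law T² = 4π²r³/μ at r = 64060 km, T = 44.82 hours = 44.82 × 3600 s = 1.61352×10^5 s: μ = 4π²r³/T² = 3.98632×10^5 km³/s².
The Hohmann ellipse has a_t = (r₁ + r₂)/2 = 36008.5 km.
Circular speed at r = 7957 km: v_c = √(μ/r) = 7.078 km/s.
Transfer-orbit speed at the same r (vis-viva, a = a_t): v_t = √[μ(2/r − 1/a_t)] = 9.441 km/s.
Δv₂ = |v_t − v_c| = |9.441 − 7.078| = 2.363 km/s.

Δv₂ = 2363 m/s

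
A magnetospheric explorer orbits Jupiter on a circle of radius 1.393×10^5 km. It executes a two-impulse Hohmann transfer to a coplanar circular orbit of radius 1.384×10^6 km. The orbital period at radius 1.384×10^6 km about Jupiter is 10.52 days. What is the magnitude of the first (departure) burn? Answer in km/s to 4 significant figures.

Δv₁ = 10.49 km/s

From Kepler's third law T² = 4π²r³/μ at r = 1.384×10^6 km, T = 10.52 days = 10.52 × 86400 s = 9.08928×10^5 s: μ = 4π²r³/T² = 1.26680×10^8 km³/s².
The Hohmann ellipse has a_t = (r₁ + r₂)/2 = 7.6165×10^5 km.
Circular speed at r = 1.393×10^5 km: v_c = √(μ/r) = 30.16 km/s.
Vis-viva on the transfer ellipse at r = 1.393×10^5 km gives v_t = √[μ(2/r − 1/a_t)] = 40.65 km/s.
Δv₁ = |v_t − v_c| = |40.65 − 30.16| = 10.49 km/s.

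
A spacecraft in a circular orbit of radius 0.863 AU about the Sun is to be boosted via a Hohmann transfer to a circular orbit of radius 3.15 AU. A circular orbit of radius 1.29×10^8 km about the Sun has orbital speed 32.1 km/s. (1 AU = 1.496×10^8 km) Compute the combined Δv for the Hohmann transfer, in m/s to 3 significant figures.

Δv = 13900 m/s

From the circular-orbit relation v² = μ/r at r = 1.29×10^8 km: μ = v²r = (32.1)² × 1.29×10^8 = 1.32923×10^11 km³/s².
In km: r₁ = 0.863 × 1.496×10^8 = 1.291048×10^8 km; r₂ = 3.15 × 1.496×10^8 = 4.7124×10^8 km.
The Hohmann ellipse has a_t = (r₁ + r₂)/2 = 3.001724×10^8 km.
At r₁ the circular-orbit speed is v₁ = √(μ/r₁) = 32.087 km/s.
Transfer-orbit speed at r₁ (v² = μ(2/r − 1/a)): v_p = √[μ(2/r₁ − 1/a_t)] = 40.204 km/s.
First burn Δv₁ = |v_p − v₁| = 8.117 km/s.
Circular speed at r₂: v₂ = √(μ/r₂) = 16.79 km/s.
Transfer-orbit speed at r₂: v_a = √[μ(2/r₂ − 1/a_t)] = 11.01 km/s.
Second burn Δv₂ = |v₂ − v_a| = 5.780 km/s.
Δv = Δv₁ + Δv₂ = 8.117 + 5.780 = 13.90 km/s.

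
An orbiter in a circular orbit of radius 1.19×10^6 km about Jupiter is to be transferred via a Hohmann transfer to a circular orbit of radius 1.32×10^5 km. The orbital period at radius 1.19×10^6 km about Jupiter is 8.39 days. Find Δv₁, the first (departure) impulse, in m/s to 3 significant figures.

From Kepler's third law T² = 4π²r³/μ at r = 1.19×10^6 km, T = 8.39 days = 8.39 × 86400 s = 7.24896×10^5 s: μ = 4π²r³/T² = 1.26605×10^8 km³/s².
Semi-major axis of the transfer orbit: a_t = (1.190×10^6 + 1.320×10^5)/2 = 6.610×10^5 km.
Circular speed at r = 1.190×10^6 km: v_c = √(μ/r) = 10.3146 km/s.
Transfer-orbit speed at the same r (vis-viva, a = a_t): v_t = √[μ(2/r − 1/a_t)] = 4.60933 km/s.
Δv₁ = |v_t − v_c| = |4.60933 − 10.3146| = 5.705 km/s.

Δv₁ = 5710 m/s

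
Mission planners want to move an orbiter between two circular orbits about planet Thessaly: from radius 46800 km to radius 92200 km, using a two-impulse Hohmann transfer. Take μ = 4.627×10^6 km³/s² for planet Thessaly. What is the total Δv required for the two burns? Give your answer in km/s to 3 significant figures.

Semi-major axis of the transfer orbit: a_t = (46800 + 92200)/2 = 69500 km.
Circular speed at r₁: v₁ = √(μ/r₁) = √(4.627×10^6/46800) = 9.9432 km/s.
Transfer-orbit speed at r₁ (v² = μ(2/r − 1/a)): v_p = √[μ(2/r₁ − 1/a_t)] = 11.452 km/s.
First burn Δv₁ = |v_p − v₁| = 1.509 km/s.
Circular speed at r₂: v₂ = √(μ/r₂) = 7.084 km/s.
Transfer-orbit speed at r₂: v_a = √[μ(2/r₂ − 1/a_t)] = 5.813 km/s.
Second burn Δv₂ = |v₂ − v_a| = 1.271 km/s.
Δv = Δv₁ + Δv₂ = 1.509 + 1.271 = 2.780 km/s.

Δv = 2.78 km/s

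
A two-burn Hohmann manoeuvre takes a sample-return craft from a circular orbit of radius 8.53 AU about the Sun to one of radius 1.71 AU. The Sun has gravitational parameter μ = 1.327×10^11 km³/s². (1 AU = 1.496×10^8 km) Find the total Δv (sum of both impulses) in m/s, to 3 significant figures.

Δv = 10900 m/s

In km: r₁ = 8.53 × 1.496×10^8 = 1.276088×10^9 km; r₂ = 1.71 × 1.496×10^8 = 2.55816×10^8 km.
The Hohmann ellipse has a_t = (r₁ + r₂)/2 = 7.65952×10^8 km.
Circular speed at r₁: v₁ = √(μ/r₁) = √(1.327×10^11/1.276088×10^9) = 10.1975 km/s.
On the transfer ellipse at r₁, vis-viva gives v_a = √[μ(2/r₁ − 1/a_t)] = 5.89330 km/s.
First burn Δv₁ = |v_a − v₁| = 4.304 km/s.
Circular speed at r₂: v₂ = √(μ/r₂) = 22.776 km/s.
Transfer-orbit speed at r₂: v_p = √[μ(2/r₂ − 1/a_t)] = 29.398 km/s.
Second burn Δv₂ = |v₂ − v_p| = 6.622 km/s.
Total Δv = Δv₁ + Δv₂ = 10.93 km/s.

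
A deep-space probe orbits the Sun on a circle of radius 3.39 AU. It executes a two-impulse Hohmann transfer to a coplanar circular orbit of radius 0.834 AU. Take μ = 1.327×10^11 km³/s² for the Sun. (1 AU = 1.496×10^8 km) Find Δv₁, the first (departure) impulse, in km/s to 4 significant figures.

Δv₁ = 6.011 km/s

In km: r₁ = 3.39 × 1.496×10^8 = 5.07144×10^8 km; r₂ = 0.834 × 1.496×10^8 = 1.247664×10^8 km.
Semi-major axis of the transfer orbit: a_t = (5.07144×10^8 + 1.247664×10^8)/2 = 3.159552×10^8 km.
On the circular orbit at r = 5.07144×10^8 km, v_c = √(μ/r) = 16.176 km/s.
Vis-viva on the transfer ellipse at r = 5.07144×10^8 km gives v_t = √[μ(2/r − 1/a_t)] = 10.165 km/s.
Δv₁ = |v_t − v_c| = |10.165 − 16.176| = 6.011 km/s.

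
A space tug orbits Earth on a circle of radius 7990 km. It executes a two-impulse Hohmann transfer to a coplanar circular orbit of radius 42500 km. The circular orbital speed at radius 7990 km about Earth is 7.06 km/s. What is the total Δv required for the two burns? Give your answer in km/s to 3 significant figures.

From the circular-orbit relation v² = μ/r at r = 7990 km: μ = v²r = (7.06)² × 7990 = 3.98250×10^5 km³/s².
Transfer-ellipse semi-major axis a_t = (r₁ + r₂)/2 = (7990 + 42500)/2 = 25245 km.
Circular speed at r₁: v₁ = √(μ/r₁) = √(3.98250×10^5/7990) = 7.060 km/s.
Transfer-orbit speed at r₁ (vis-viva equation): v_p = √[μ(2/r₁ − 1/a_t)] = 9.160 km/s.
First burn Δv₁ = |v_p − v₁| = 2.100 km/s.
Circular speed at r₂: v₂ = √(μ/r₂) = 3.061 km/s.
Transfer-orbit speed at r₂: v_a = √[μ(2/r₂ − 1/a_t)] = 1.722 km/s.
Second burn Δv₂ = |v₂ − v_a| = 1.339 km/s.
Δv = Δv₁ + Δv₂ = 2.100 + 1.339 = 3.439 km/s.

Δv = 3.44 km/s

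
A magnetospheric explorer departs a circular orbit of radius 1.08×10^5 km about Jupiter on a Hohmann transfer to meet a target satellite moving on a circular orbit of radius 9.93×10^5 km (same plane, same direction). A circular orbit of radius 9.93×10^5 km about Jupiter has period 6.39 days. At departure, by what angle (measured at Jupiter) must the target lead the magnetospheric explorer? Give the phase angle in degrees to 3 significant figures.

φ = 106°

From Kepler's third law T² = 4π²r³/μ at r = 9.93×10^5 km, T = 6.39 days = 6.39 × 86400 s = 5.52096×10^5 s: μ = 4π²r³/T² = 1.26817×10^8 km³/s².
Semi-major axis of the transfer orbit: a_t = (1.080×10^5 + 9.930×10^5)/2 = 5.505×10^5 km.
The half-period of the transfer ellipse is t = π√(a_t³/μ) = 1.13945×10^5 s.
The target's mean motion on its circular orbit is ω₂ = √(μ/r₂³) = 1.13806×10^-5 rad/s.
Angle swept by the target during transfer: ω₂·t = 1.2968 rad = 74.30°.
Arrival is 180° from departure on the ellipse, so φ = 180° − 74.30° = 106°.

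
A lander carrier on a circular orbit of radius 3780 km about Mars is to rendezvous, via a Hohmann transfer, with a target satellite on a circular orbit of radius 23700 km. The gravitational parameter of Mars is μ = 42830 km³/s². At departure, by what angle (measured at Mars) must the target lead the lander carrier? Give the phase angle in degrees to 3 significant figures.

φ = 101°

Semi-major axis of the transfer orbit: a_t = (3780 + 23700)/2 = 13740 km.
Transfer time t = π√(a_t³/μ) = 24450 s.
The target's mean motion on its circular orbit is ω₂ = √(μ/r₂³) = 5.672×10^-5 rad/s.
Angle swept by the target during transfer: ω₂·t = 1.3868 rad = 79.46°.
The lander carrier traverses 180° on the transfer ellipse, so the target must lead by 180° − 79.46° = 101°.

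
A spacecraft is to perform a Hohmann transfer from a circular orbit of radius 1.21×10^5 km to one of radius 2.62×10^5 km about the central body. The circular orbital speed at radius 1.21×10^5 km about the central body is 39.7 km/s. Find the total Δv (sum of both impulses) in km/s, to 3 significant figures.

From the circular-orbit relation v² = μ/r at r = 1.21×10^5 km: μ = v²r = (39.7)² × 1.21×10^5 = 1.90707×10^8 km³/s².
Transfer-ellipse semi-major axis a_t = (r₁ + r₂)/2 = (1.210×10^5 + 2.620×10^5)/2 = 1.915×10^5 km.
At r₁ the circular-orbit speed is v₁ = √(μ/r₁) = 39.700 km/s.
On the transfer ellipse at r₁, vis-viva gives v_p = √[μ(2/r₁ − 1/a_t)] = 46.436 km/s.
First burn Δv₁ = |v_p − v₁| = 6.736 km/s.
At r₂, v₂ = √(μ/r₂) = 26.9794 km/s.
Transfer-orbit speed at r₂: v_a = √[μ(2/r₂ − 1/a_t)] = 21.4457 km/s.
Second burn Δv₂ = |v₂ − v_a| = 5.534 km/s.
Total Δv = Δv₁ + Δv₂ = 12.27 km/s.

Δv = 12.3 km/s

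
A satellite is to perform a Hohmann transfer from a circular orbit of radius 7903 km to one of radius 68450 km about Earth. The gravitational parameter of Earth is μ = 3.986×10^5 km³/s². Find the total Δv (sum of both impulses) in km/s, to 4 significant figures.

The Hohmann ellipse has a_t = (r₁ + r₂)/2 = 38176.5 km.
At r₁ the circular-orbit speed is v₁ = √(μ/r₁) = 7.102 km/s.
Transfer-orbit speed at r₁ (vis-viva): v_p = √[μ(2/r₁ − 1/a_t)] = 9.510 km/s.
First burn Δv₁ = |v_p − v₁| = 2.408 km/s.
Circular speed at r₂: v₂ = √(μ/r₂) = 2.413 km/s.
Transfer-orbit speed at r₂: v_a = √[μ(2/r₂ − 1/a_t)] = 1.098 km/s.
Second burn Δv₂ = |v₂ − v_a| = 1.315 km/s.
Total Δv = Δv₁ + Δv₂ = 3.723 km/s.

Δv = 3.723 km/s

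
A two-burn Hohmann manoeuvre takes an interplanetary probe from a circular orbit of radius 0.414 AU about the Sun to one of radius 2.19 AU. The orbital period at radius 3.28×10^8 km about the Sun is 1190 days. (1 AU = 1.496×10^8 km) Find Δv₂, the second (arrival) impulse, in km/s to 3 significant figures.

From Kepler's third law T² = 4π²r³/μ at r = 3.28×10^8 km, T = 1190 days = 1190 × 86400 s = 1.02816×10^8 s: μ = 4π²r³/T² = 1.31783×10^11 km³/s².
In km: r₁ = 0.414 × 1.496×10^8 = 6.19344×10^7 km; r₂ = 2.19 × 1.496×10^8 = 3.27624×10^8 km.
The Hohmann ellipse has a_t = (r₁ + r₂)/2 = 1.947792×10^8 km.
On the circular orbit at r = 3.27624×10^8 km, v_c = √(μ/r) = 20.056 km/s.
Transfer-orbit speed at the same r (vis-viva, a = a_t): v_t = √[μ(2/r − 1/a_t)] = 11.309 km/s.
Δv₂ = |v_t − v_c| = |11.309 − 20.056| = 8.747 km/s.

Δv₂ = 8.75 km/s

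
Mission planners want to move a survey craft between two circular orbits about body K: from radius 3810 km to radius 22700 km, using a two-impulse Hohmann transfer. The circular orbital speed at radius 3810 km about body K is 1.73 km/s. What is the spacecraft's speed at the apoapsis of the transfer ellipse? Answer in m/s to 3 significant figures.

From the circular-orbit relation v² = μ/r at r = 3810 km: μ = v²r = (1.73)² × 3810 = 11402.9 km³/s².
The Hohmann ellipse has a_t = (r₁ + r₂)/2 = 13255 km.
At apoapsis, r = 22700 km.
Applying v² = μ(2/r − 1/a_t): v = 0.3800 km/s.

v = 380 m/s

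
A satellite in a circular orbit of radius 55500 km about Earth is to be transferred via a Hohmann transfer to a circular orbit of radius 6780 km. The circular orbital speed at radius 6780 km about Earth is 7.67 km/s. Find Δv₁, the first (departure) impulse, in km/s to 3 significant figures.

Δv₁ = 1.43 km/s

From the circular-orbit relation v² = μ/r at r = 6780 km: μ = v²r = (7.67)² × 6780 = 3.98860×10^5 km³/s².
Transfer-ellipse semi-major axis a_t = (r₁ + r₂)/2 = (55500 + 6780)/2 = 31140 km.
Circular speed at r = 55500 km: v_c = √(μ/r) = 2.681 km/s.
Vis-viva on the transfer ellipse at r = 55500 km gives v_t = √[μ(2/r − 1/a_t)] = 1.251 km/s.
Δv₁ = |v_t − v_c| = |1.251 − 2.681| = 1.430 km/s.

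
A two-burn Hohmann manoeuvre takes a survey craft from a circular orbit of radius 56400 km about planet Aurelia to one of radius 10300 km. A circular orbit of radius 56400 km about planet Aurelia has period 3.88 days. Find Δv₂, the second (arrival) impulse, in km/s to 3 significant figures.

Δv₂ = 0.743 km/s

From Kepler's third law T² = 4π²r³/μ at r = 56400 km, T = 3.88 days = 3.88 × 86400 s = 3.35232×10^5 s: μ = 4π²r³/T² = 63024.0 km³/s².
The Hohmann ellipse has a_t = (r₁ + r₂)/2 = 33350 km.
On the circular orbit at r = 10300 km, v_c = √(μ/r) = 2.4736 km/s.
Transfer-orbit speed at the same r (vis-viva, a = a_t): v_t = √[μ(2/r − 1/a_t)] = 3.2168 km/s.
Δv₂ = |v_t − v_c| = |3.2168 − 2.4736| = 0.7432 km/s.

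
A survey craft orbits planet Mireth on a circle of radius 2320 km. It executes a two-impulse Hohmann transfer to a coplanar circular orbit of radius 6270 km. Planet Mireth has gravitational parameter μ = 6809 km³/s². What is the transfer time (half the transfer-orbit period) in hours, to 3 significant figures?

The Hohmann ellipse has a_t = (r₁ + r₂)/2 = 4295 km.
By Kepler's third law the transfer-orbit period is T = 2π√(a_t³/μ), so t = T/2 = 10720 s.
Converting: 10720 s ÷ 3600 s/hour = 2.98 hours.

t = 2.98 hours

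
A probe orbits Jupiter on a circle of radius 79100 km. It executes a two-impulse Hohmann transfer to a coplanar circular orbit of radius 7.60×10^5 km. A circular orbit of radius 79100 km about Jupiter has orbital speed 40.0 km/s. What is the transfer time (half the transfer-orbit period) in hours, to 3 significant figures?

From the circular-orbit relation v² = μ/r at r = 79100 km: μ = v²r = (40.0)² × 79100 = 1.26560×10^8 km³/s².
Semi-major axis of the transfer orbit: a_t = (79100 + 7.600×10^5)/2 = 4.1955×10^5 km.
Transfer time t = π√(a_t³/μ) = π√((4.1955×10^5)³ / 1.26560×10^8) = 75890 s.
Converting: 75890 s ÷ 3600 s/hour = 21.1 hours.

t = 21.1 hours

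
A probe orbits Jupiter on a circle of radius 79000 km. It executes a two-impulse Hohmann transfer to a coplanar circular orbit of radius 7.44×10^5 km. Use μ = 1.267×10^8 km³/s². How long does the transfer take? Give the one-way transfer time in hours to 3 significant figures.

t = 20.5 hours

The Hohmann ellipse has a_t = (r₁ + r₂)/2 = 4.115×10^5 km.
Half the transfer-orbit period gives t = π√(a_t³/μ) = 73670 s.
Converting: 73670 s ÷ 3600 s/hour = 20.5 hours.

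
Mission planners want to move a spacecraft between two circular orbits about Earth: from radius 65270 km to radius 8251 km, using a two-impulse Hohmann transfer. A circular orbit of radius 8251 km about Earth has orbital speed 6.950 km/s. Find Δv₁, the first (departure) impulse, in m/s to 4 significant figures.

From the circular-orbit relation v² = μ/r at r = 8251 km: μ = v²r = (6.950)² × 8251 = 3.98544×10^5 km³/s².
Semi-major axis of the transfer orbit: a_t = (65270 + 8251)/2 = 36760.5 km.
On the circular orbit at r = 65270 km, v_c = √(μ/r) = 2.471 km/s.
Transfer-orbit speed at the same r (vis-viva, a = a_t): v_t = √[μ(2/r − 1/a_t)] = 1.171 km/s.
Δv₁ = |v_t − v_c| = |1.171 − 2.471| = 1.300 km/s.

Δv₁ = 1300 m/s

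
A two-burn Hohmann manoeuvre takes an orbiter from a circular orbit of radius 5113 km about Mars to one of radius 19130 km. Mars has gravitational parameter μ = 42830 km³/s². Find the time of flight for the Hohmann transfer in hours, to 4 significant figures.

Transfer-ellipse semi-major axis a_t = (r₁ + r₂)/2 = (5113 + 19130)/2 = 12121.5 km.
By Kepler's third law the transfer-orbit period is T = 2π√(a_t³/μ), so t = T/2 = 20258.6 s.
Converting: 20258.6 s ÷ 3600 s/hour = 5.627 hours.

t = 5.627 hours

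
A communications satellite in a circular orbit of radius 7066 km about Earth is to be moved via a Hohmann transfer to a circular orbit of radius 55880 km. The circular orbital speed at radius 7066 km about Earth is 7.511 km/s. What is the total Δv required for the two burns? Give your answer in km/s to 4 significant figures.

Δv = 3.903 km/s

From the circular-orbit relation v² = μ/r at r = 7066 km: μ = v²r = (7.511)² × 7066 = 3.98629×10^5 km³/s².
Transfer-ellipse semi-major axis a_t = (r₁ + r₂)/2 = (7066 + 55880)/2 = 31473 km.
At r₁ the circular-orbit speed is v₁ = √(μ/r₁) = 7.51100 km/s.
Transfer-orbit speed at r₁ (v² = μ(2/r − 1/a)): v_p = √[μ(2/r₁ − 1/a_t)] = 10.0082 km/s.
First burn Δv₁ = |v_p − v₁| = 2.4972 km/s.
At r₂, v₂ = √(μ/r₂) = 2.6709 km/s.
Transfer-orbit speed at r₂: v_a = √[μ(2/r₂ − 1/a_t)] = 1.2655 km/s.
Second burn Δv₂ = |v₂ − v_a| = 1.4054 km/s.
Δv = Δv₁ + Δv₂ = 2.4972 + 1.4054 = 3.903 km/s.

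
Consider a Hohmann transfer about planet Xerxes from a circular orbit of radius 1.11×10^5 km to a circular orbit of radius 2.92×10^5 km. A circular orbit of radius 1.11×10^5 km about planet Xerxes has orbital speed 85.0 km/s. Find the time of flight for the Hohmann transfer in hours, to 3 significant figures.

t = 2.79 hours

From the circular-orbit relation v² = μ/r at r = 1.11×10^5 km: μ = v²r = (85.0)² × 1.11×10^5 = 8.01975×10^8 km³/s².
Transfer-ellipse semi-major axis a_t = (r₁ + r₂)/2 = (1.110×10^5 + 2.920×10^5)/2 = 2.015×10^5 km.
By Kepler's third law the transfer-orbit period is T = 2π√(a_t³/μ), so t = T/2 = 10030 s.
Converting: 10030 s ÷ 3600 s/hour = 2.79 hours.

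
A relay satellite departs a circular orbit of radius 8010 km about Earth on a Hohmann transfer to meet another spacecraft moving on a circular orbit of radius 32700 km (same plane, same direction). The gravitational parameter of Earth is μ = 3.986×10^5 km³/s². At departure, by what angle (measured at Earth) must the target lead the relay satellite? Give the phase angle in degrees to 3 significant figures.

The Hohmann ellipse has a_t = (r₁ + r₂)/2 = 20355 km.
Transfer time t = π√(a_t³/μ) = 14451 s.
The target's mean motion on its circular orbit is ω₂ = √(μ/r₂³) = 1.0677×10^-4 rad/s.
Angle swept by the target during transfer: ω₂·t = 1.5429 rad = 88.40°.
The relay satellite traverses 180° on the transfer ellipse, so the target must lead by 180° − 88.40° = 91.6°.

φ = 91.6°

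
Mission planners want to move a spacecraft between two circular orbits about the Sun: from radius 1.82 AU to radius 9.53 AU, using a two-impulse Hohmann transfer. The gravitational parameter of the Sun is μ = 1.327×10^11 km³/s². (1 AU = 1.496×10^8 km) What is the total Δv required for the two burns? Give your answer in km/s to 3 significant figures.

Δv = 10.7 km/s

In km: r₁ = 1.82 × 1.496×10^8 = 2.72272×10^8 km; r₂ = 9.53 × 1.496×10^8 = 1.425688×10^9 km.
Semi-major axis of the transfer orbit: a_t = (2.72272×10^8 + 1.425688×10^9)/2 = 8.4898×10^8 km.
Circular speed at r₁: v₁ = √(μ/r₁) = √(1.327×10^11/2.72272×10^8) = 22.077 km/s.
Transfer-orbit speed at r₁ (v² = μ(2/r − 1/a)): v_p = √[μ(2/r₁ − 1/a_t)] = 28.609 km/s.
First burn Δv₁ = |v_p − v₁| = 6.532 km/s.
Circular speed at r₂: v₂ = √(μ/r₂) = 9.648 km/s.
Transfer-orbit speed at r₂: v_a = √[μ(2/r₂ − 1/a_t)] = 5.464 km/s.
Second burn Δv₂ = |v₂ − v_a| = 4.184 km/s.
Δv = Δv₁ + Δv₂ = 6.532 + 4.184 = 10.72 km/s.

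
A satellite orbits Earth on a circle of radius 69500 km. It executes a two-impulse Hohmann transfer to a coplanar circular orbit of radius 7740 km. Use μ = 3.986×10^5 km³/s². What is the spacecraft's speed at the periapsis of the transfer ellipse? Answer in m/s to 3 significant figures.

v = 9630 m/s

Transfer-ellipse semi-major axis a_t = (r₁ + r₂)/2 = (69500 + 7740)/2 = 38620 km.
At periapsis, r = 7740 km.
Vis-viva: v = √[μ(2/r − 1/a_t)] = √[3.986×10^5 × (2/7740 − 1/38620)] = 9.627 km/s.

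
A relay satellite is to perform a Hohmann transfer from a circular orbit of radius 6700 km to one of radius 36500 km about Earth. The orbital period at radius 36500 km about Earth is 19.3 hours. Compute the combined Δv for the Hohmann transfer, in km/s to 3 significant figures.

Δv = 3.77 km/s

From Kepler's third law T² = 4π²r³/μ at r = 36500 km, T = 19.3 hours = 19.3 × 3600 s = 69480 s: μ = 4π²r³/T² = 3.97666×10^5 km³/s².
Semi-major axis of the transfer orbit: a_t = (6700 + 36500)/2 = 21600 km.
Circular speed at r₁: v₁ = √(μ/r₁) = √(3.97666×10^5/6700) = 7.7041 km/s.
On the transfer ellipse at r₁, vis-viva gives v_p = √[μ(2/r₁ − 1/a_t)] = 10.015 km/s.
First burn Δv₁ = |v_p − v₁| = 2.311 km/s.
At r₂, v₂ = √(μ/r₂) = 3.30075 km/s.
Transfer-orbit speed at r₂: v_a = √[μ(2/r₂ − 1/a_t)] = 1.83833 km/s.
Second burn Δv₂ = |v₂ − v_a| = 1.462 km/s.
Total Δv = Δv₁ + Δv₂ = 3.773 km/s.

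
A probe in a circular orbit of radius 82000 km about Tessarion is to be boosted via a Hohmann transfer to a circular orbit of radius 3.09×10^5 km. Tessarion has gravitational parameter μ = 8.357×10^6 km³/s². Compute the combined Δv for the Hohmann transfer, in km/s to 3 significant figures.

Δv = 4.43 km/s

Semi-major axis of the transfer orbit: a_t = (82000 + 3.090×10^5)/2 = 1.955×10^5 km.
Circular speed at r₁: v₁ = √(μ/r₁) = √(8.357×10^6/82000) = 10.095 km/s.
Transfer-orbit speed at r₁ (vis-viva): v_p = √[μ(2/r₁ − 1/a_t)] = 12.692 km/s.
First burn Δv₁ = |v_p − v₁| = 2.597 km/s.
At r₂, v₂ = √(μ/r₂) = 5.2005 km/s.
Transfer-orbit speed at r₂: v_a = √[μ(2/r₂ − 1/a_t)] = 3.3681 km/s.
Second burn Δv₂ = |v₂ − v_a| = 1.832 km/s.
Δv = Δv₁ + Δv₂ = 2.597 + 1.832 = 4.429 km/s.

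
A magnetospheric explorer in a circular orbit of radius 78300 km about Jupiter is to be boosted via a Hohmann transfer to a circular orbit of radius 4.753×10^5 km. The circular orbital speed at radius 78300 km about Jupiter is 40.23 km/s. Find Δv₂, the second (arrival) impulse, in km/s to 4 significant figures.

From the circular-orbit relation v² = μ/r at r = 78300 km: μ = v²r = (40.23)² × 78300 = 1.26725×10^8 km³/s².
Transfer-ellipse semi-major axis a_t = (r₁ + r₂)/2 = (78300 + 4.753×10^5)/2 = 2.768×10^5 km.
On the circular orbit at r = 4.753×10^5 km, v_c = √(μ/r) = 16.3285 km/s.
Transfer-orbit speed at the same r (vis-viva, a = a_t): v_t = √[μ(2/r − 1/a_t)] = 8.68450 km/s.
Δv₂ = |v_t − v_c| = |8.68450 − 16.3285| = 7.644 km/s.

Δv₂ = 7.644 km/s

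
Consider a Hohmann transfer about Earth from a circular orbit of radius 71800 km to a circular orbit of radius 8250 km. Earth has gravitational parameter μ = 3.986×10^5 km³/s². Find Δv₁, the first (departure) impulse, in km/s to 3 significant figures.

Δv₁ = 1.29 km/s

Transfer-ellipse semi-major axis a_t = (r₁ + r₂)/2 = (71800 + 8250)/2 = 40025 km.
Circular speed at r = 71800 km: v_c = √(μ/r) = 2.356 km/s.
Vis-viva on the transfer ellipse at r = 71800 km gives v_t = √[μ(2/r − 1/a_t)] = 1.070 km/s.
Δv₁ = |v_t − v_c| = |1.070 − 2.356| = 1.286 km/s.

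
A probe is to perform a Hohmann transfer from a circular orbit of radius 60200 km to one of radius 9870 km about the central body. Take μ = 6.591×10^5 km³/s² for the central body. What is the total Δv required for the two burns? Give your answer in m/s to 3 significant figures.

Δv = 4090 m/s

Transfer-ellipse semi-major axis a_t = (r₁ + r₂)/2 = (60200 + 9870)/2 = 35035 km.
At r₁ the circular-orbit speed is v₁ = √(μ/r₁) = 3.309 km/s.
On the transfer ellipse at r₁, v² = μ(2/r − 1/a) gives v_a = √[μ(2/r₁ − 1/a_t)] = 1.756 km/s.
First burn Δv₁ = |v_a − v₁| = 1.553 km/s.
At r₂, v₂ = √(μ/r₂) = 8.1718 km/s.
Transfer-orbit speed at r₂: v_p = √[μ(2/r₂ − 1/a_t)] = 10.712 km/s.
Second burn Δv₂ = |v₂ − v_p| = 2.540 km/s.
Total Δv = Δv₁ + Δv₂ = 4.093 km/s.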